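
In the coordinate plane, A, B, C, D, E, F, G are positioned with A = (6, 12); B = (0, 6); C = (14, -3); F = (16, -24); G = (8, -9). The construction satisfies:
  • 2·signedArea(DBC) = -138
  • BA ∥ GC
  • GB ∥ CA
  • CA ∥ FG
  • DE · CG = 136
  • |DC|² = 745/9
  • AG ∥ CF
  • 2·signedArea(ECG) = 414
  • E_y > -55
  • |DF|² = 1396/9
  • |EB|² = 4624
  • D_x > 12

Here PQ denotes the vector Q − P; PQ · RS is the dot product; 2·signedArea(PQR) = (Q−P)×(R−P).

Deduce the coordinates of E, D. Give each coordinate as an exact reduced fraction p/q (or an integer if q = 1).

1. D_x = 38/3  [line 9·x + 14·y + 54 = 0 ∩ |DC|² = 745/9]
2. D_y = -12  [line 9·x + 14·y + 54 = 0 ∩ |DC|² = 745/9]
   → D = (38/3, -12)
3. E_x = 32  [2·signedArea(ECG) = 414 ∩ DE · CG = 136]
4. E_y = -54  [2·signedArea(ECG) = 414 ∩ DE · CG = 136]
   → E = (32, -54)

D = (38/3, -12)
E = (32, -54)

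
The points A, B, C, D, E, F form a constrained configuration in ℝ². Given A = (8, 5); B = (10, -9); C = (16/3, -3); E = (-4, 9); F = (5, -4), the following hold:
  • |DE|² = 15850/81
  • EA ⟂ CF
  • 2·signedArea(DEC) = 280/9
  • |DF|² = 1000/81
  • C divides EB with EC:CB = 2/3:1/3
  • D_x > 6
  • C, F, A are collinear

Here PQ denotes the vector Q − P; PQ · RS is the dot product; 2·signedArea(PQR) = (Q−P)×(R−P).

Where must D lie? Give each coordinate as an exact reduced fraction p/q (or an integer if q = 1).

1. D_x = 55/9  [line 12·x + 28/3·y + -604/9 = 0 ∩ |DE|² = 15850/81]
2. D_y = -2/3  [line 12·x + 28/3·y + -604/9 = 0 ∩ |DE|² = 15850/81]
   → D = (55/9, -2/3)

D = (55/9, -2/3)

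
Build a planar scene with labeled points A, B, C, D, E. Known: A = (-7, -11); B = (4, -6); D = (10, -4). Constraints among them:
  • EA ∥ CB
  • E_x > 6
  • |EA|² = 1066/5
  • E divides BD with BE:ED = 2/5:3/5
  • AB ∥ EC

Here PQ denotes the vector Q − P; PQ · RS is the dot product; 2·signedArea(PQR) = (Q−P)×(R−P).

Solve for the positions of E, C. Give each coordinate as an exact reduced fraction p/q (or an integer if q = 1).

1. E_x = 32/5  [E divides BD with BE:ED = 2/5:3/5]
2. E_y = -26/5  [E divides BD with BE:ED = 2/5:3/5]
   → E = (32/5, -26/5)
3. C_x = 87/5  [EA ∥ CB ∩ AB ∥ EC]
4. C_y = -1/5  [EA ∥ CB ∩ AB ∥ EC]
   → C = (87/5, -1/5)

C = (87/5, -1/5)
E = (32/5, -26/5)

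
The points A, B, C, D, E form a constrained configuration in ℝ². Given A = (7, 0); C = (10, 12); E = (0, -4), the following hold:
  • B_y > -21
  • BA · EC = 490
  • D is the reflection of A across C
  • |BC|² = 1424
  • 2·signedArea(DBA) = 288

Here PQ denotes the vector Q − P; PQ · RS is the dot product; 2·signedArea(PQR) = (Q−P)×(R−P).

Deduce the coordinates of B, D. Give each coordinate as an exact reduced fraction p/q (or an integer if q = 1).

1. B_x = -10  [line -10·x + -16·y + -420 = 0 ∩ |BC|² = 1424]
2. B_y = -20  [line -10·x + -16·y + -420 = 0 ∩ |BC|² = 1424]
   → B = (-10, -20)
3. D_x = 13  [D is the reflection of A across C]
4. D_y = 24  [D is the reflection of A across C]
   → D = (13, 24)

B = (-10, -20)
D = (13, 24)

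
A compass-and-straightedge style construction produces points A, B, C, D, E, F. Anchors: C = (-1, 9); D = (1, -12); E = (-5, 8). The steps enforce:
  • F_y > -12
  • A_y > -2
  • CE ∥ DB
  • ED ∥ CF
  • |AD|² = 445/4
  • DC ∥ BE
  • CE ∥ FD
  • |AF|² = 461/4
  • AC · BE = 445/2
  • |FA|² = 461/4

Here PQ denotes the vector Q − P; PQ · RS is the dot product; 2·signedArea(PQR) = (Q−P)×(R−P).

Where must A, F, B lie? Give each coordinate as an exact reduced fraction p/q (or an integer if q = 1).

A = (0, -3/2)
B = (-3, -13)
F = (5, -11)

1. F_x = 5  [CE ∥ FD ∩ ED ∥ CF]
2. F_y = -11  [CE ∥ FD ∩ ED ∥ CF]
   → F = (5, -11)
3. B_x = -3  [DC ∥ BE ∩ CE ∥ DB]
4. B_y = -13  [DC ∥ BE ∩ CE ∥ DB]
   → B = (-3, -13)
5. A_x = 0  [line 2·x + -21·y + -63/2 = 0 ∩ |AD|² = 445/4]
6. A_y = -3/2  [line 2·x + -21·y + -63/2 = 0 ∩ |AD|² = 445/4]
   → A = (0, -3/2)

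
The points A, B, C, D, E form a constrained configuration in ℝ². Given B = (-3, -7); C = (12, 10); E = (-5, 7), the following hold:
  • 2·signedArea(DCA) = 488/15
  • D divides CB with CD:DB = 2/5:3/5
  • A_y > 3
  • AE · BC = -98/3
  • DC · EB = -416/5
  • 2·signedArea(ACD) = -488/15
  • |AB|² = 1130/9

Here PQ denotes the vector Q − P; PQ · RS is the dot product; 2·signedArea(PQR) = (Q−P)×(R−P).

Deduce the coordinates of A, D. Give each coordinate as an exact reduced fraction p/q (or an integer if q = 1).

1. A_x = 4/3  [line -15·x + -17·y + 230/3 = 0 ∩ |AB|² = 1130/9]
2. A_y = 10/3  [line -15·x + -17·y + 230/3 = 0 ∩ |AB|² = 1130/9]
   → A = (4/3, 10/3)
3. D_x = 6  [2·signedArea(ACD) = -488/15 ∩ D divides CB with CD:DB = 2/5:3/5]
4. D_y = 16/5  [2·signedArea(ACD) = -488/15 ∩ D divides CB with CD:DB = 2/5:3/5]
   → D = (6, 16/5)

A = (4/3, 10/3)
D = (6, 16/5)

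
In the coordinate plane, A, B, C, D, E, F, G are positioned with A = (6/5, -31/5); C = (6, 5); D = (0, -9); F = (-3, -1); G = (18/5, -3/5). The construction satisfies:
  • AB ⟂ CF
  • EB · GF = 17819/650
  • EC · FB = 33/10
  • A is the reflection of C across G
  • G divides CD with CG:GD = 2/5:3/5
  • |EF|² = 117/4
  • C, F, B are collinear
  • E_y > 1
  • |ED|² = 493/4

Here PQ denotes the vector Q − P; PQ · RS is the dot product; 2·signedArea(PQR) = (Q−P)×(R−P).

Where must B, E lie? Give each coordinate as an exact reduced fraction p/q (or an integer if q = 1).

B = (-162/65, -43/65)
E = (3/2, 2)

1. B_x = -162/65  [C, F, B are collinear ∩ AB ⟂ CF]
2. B_y = -43/65  [C, F, B are collinear ∩ AB ⟂ CF]
   → B = (-162/65, -43/65)
3. E_x = 3/2  [EB · GF = 17819/650 ∩ EC · FB = 33/10]
4. E_y = 2  [EB · GF = 17819/650 ∩ EC · FB = 33/10]
   → E = (3/2, 2)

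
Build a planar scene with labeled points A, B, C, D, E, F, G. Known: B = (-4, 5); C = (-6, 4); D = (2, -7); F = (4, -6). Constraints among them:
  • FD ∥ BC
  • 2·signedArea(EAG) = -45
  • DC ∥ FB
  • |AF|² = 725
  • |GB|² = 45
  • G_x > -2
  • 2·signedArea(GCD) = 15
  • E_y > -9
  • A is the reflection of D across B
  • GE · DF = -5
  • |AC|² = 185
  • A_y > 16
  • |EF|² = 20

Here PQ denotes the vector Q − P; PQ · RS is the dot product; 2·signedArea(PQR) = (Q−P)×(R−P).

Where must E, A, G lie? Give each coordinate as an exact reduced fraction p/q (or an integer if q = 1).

A = (-10, 17)
E = (0, -8)
G = (-1, -1)

1. A_x = -10  [A is the reflection of D across B]
2. A_y = 17  [A is the reflection of D across B]
   → A = (-10, 17)
3. G_x = -1  [line 11·x + 8·y + 19 = 0 ∩ |GB|² = 45]
4. G_y = -1  [line 11·x + 8·y + 19 = 0 ∩ |GB|² = 45]
   → G = (-1, -1)
5. E_x = 0  [line 18·x + 9·y + 72 = 0 ∩ |EF|² = 20]
6. E_y = -8  [line 18·x + 9·y + 72 = 0 ∩ |EF|² = 20]
   → E = (0, -8)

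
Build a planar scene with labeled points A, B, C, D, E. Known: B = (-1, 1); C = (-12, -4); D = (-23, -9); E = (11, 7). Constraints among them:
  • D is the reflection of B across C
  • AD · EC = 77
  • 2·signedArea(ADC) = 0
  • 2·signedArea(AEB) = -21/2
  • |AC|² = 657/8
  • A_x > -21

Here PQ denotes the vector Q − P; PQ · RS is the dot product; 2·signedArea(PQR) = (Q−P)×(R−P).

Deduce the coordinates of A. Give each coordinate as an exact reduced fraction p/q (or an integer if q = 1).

1. A_x = -81/4  [2·signedArea(ADC) = 0 ∩ 2·signedArea(AEB) = -21/2]
2. A_y = -31/4  [2·signedArea(ADC) = 0 ∩ 2·signedArea(AEB) = -21/2]
   → A = (-81/4, -31/4)

A = (-81/4, -31/4)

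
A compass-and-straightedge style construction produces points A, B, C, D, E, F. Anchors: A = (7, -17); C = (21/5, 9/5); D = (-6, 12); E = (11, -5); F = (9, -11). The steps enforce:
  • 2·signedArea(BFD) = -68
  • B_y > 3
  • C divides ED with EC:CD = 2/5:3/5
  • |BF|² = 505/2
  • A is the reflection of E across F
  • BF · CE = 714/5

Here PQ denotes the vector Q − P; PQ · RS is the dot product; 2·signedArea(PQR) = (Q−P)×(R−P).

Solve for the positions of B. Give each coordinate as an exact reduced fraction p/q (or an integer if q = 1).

1. B_x = 5/2  [BF · CE = 714/5 ∩ 2·signedArea(BFD) = -68]
2. B_y = 7/2  [BF · CE = 714/5 ∩ 2·signedArea(BFD) = -68]
   → B = (5/2, 7/2)

B = (5/2, 7/2)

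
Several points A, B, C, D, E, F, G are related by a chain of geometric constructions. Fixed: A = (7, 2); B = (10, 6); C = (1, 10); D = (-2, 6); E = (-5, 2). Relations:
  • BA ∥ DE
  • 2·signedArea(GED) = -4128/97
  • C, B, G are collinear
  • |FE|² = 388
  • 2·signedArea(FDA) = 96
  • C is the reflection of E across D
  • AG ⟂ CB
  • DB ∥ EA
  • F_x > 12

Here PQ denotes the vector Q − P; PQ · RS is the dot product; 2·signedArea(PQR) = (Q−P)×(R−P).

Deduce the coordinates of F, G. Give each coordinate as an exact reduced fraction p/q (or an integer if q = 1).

1. F_x = 13  [line 4·x + 9·y + -142 = 0 ∩ |FE|² = 388]
2. F_y = 10  [line 4·x + 9·y + -142 = 0 ∩ |FE|² = 388]
   → F = (13, 10)
3. G_x = 871/97  [C, B, G are collinear ∩ AG ⟂ CB]
4. G_y = 626/97  [C, B, G are collinear ∩ AG ⟂ CB]
   → G = (871/97, 626/97)

F = (13, 10)
G = (871/97, 626/97)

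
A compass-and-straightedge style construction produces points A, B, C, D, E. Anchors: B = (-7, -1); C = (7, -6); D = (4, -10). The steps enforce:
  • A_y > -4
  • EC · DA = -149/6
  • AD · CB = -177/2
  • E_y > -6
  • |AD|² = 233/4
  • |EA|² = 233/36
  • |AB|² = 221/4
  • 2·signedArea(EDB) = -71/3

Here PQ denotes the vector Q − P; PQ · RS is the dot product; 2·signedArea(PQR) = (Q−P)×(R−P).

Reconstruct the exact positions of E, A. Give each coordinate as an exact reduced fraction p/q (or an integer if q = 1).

A = (0, -7/2)
E = (4/3, -17/3)

1. A_x = 0  [line 14·x + -5·y + -35/2 = 0 ∩ |AD|² = 233/4]
2. A_y = -7/2  [line 14·x + -5·y + -35/2 = 0 ∩ |AD|² = 233/4]
   → A = (0, -7/2)
3. E_x = 4/3  [EC · DA = -149/6 ∩ 2·signedArea(EDB) = -71/3]
4. E_y = -17/3  [EC · DA = -149/6 ∩ 2·signedArea(EDB) = -71/3]
   → E = (4/3, -17/3)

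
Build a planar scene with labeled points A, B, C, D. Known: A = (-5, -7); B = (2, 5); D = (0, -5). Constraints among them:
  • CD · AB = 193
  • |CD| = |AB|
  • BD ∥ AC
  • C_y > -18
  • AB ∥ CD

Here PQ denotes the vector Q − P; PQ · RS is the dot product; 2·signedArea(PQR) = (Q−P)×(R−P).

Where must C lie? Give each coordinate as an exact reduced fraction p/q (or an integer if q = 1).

C = (-7, -17)

1. C_x = -7  [AB ∥ CD ∩ BD ∥ AC]
2. C_y = -17  [AB ∥ CD ∩ BD ∥ AC]
   → C = (-7, -17)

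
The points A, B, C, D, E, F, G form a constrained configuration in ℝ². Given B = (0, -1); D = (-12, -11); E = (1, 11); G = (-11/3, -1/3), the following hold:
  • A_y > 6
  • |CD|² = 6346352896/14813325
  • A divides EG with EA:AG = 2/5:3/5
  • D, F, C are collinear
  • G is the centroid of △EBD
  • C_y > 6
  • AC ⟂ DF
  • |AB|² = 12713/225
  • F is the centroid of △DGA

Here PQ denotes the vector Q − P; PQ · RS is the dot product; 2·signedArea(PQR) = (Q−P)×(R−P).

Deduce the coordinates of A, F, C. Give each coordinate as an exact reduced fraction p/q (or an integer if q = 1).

A = (-13/15, 97/15)
C = (-219716/987555, 5945999/987555)
F = (-248/45, -73/45)

1. A_x = -13/15  [A divides EG with EA:AG = 2/5:3/5]
2. A_y = 97/15  [A divides EG with EA:AG = 2/5:3/5]
   → A = (-13/15, 97/15)
3. F_x = -248/45  [F is the centroid of △DGA]
4. F_y = -73/45  [F is the centroid of △DGA]
   → F = (-248/45, -73/45)
5. C_x = -219716/987555  [D, F, C are collinear ∩ AC ⟂ DF]
6. C_y = 5945999/987555  [D, F, C are collinear ∩ AC ⟂ DF]
   → C = (-219716/987555, 5945999/987555)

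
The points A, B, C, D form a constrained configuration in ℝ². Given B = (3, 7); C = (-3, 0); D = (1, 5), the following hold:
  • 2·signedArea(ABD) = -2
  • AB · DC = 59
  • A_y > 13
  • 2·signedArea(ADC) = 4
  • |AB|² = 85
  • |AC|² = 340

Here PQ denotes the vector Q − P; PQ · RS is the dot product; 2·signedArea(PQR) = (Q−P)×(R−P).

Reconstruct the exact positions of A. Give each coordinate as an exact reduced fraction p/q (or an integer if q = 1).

1. A_x = 9  [2·signedArea(ADC) = 4 ∩ 2·signedArea(ABD) = -2]
2. A_y = 14  [2·signedArea(ADC) = 4 ∩ 2·signedArea(ABD) = -2]
   → A = (9, 14)

A = (9, 14)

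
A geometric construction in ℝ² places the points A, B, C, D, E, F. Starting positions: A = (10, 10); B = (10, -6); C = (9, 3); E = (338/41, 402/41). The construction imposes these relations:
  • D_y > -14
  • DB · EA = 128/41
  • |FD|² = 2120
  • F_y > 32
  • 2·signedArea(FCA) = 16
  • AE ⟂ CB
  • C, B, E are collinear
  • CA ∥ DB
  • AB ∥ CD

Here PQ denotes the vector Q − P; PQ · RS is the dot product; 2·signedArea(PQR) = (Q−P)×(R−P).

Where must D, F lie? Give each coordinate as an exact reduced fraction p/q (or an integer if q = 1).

D = (9, -13)
F = (11, 33)

1. D_x = 9  [CA ∥ DB ∩ AB ∥ CD]
2. D_y = -13  [CA ∥ DB ∩ AB ∥ CD]
   → D = (9, -13)
3. F_x = 11  [line -7·x + 1·y + 44 = 0 ∩ |FD|² = 2120]
4. F_y = 33  [line -7·x + 1·y + 44 = 0 ∩ |FD|² = 2120]
   → F = (11, 33)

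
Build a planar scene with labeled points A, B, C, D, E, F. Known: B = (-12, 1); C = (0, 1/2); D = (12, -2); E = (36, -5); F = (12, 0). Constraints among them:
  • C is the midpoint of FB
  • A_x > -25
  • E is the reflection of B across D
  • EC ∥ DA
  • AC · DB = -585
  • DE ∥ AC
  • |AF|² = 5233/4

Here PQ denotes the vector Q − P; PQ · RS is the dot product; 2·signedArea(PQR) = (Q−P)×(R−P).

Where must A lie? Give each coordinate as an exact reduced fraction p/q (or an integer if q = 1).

1. A_x = -24  [DE ∥ AC ∩ EC ∥ DA]
2. A_y = 7/2  [DE ∥ AC ∩ EC ∥ DA]
   → A = (-24, 7/2)

A = (-24, 7/2)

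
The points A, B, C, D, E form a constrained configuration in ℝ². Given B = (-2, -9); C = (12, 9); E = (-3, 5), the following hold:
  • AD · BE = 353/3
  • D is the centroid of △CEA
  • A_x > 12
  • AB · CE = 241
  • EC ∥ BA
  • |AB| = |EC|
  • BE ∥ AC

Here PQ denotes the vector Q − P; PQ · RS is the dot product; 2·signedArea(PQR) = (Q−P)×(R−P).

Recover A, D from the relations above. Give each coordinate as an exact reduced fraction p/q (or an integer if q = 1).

1. A_x = 13  [BE ∥ AC ∩ EC ∥ BA]
2. A_y = -5  [BE ∥ AC ∩ EC ∥ BA]
   → A = (13, -5)
3. D_x = 22/3  [D is the centroid of △CEA]
4. D_y = 3  [D is the centroid of △CEA]
   → D = (22/3, 3)

A = (13, -5)
D = (22/3, 3)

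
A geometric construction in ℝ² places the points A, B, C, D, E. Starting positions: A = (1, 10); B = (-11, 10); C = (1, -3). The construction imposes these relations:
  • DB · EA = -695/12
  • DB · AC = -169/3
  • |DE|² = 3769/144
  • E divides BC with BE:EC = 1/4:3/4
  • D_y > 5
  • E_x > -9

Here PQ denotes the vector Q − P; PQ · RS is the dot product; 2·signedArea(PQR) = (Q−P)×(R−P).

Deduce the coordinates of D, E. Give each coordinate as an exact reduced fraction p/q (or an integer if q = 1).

1. D_y = 17/3  [DB · AC = -169/3]
2. E_x = -8  [E divides BC with BE:EC = 1/4:3/4]
3. E_y = 27/4  [E divides BC with BE:EC = 1/4:3/4]
   → E = (-8, 27/4)
4. D_x = -3  [DB · AC = -169/3 ∩ DB · EA = -695/12]
   → D = (-3, 17/3)
5. D_y = 17/3  [DB · AC = -169/3 ∩ DB · EA = -695/12]
   → D = (-3, 17/3)

D = (-3, 17/3)
E = (-8, 27/4)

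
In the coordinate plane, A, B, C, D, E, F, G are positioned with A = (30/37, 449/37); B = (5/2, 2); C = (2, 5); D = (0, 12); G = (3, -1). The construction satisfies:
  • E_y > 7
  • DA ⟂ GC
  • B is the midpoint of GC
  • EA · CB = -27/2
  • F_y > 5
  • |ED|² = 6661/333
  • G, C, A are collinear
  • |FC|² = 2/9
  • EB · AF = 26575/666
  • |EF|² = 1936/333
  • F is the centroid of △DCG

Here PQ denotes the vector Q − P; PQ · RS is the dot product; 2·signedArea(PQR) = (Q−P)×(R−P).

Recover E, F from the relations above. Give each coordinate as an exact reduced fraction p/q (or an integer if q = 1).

1. F_x = 5/3  [F is the centroid of △DCG]
2. F_y = 16/3  [F is the centroid of △DCG]
   → F = (5/3, 16/3)
3. E_x = 47/37  [EA · CB = -27/2 ∩ EB · AF = 26575/666]
4. E_y = 856/111  [EA · CB = -27/2 ∩ EB · AF = 26575/666]
   → E = (47/37, 856/111)

E = (47/37, 856/111)
F = (5/3, 16/3)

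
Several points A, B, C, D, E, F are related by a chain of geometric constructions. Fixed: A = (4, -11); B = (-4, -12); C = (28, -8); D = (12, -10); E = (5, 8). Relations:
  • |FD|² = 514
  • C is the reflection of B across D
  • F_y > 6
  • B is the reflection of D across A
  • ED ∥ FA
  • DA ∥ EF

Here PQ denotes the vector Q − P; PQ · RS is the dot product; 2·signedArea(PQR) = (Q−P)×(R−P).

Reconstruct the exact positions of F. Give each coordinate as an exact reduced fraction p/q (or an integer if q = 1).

F = (-3, 7)

1. F_x = -3  [ED ∥ FA ∩ DA ∥ EF]
2. F_y = 7  [ED ∥ FA ∩ DA ∥ EF]
   → F = (-3, 7)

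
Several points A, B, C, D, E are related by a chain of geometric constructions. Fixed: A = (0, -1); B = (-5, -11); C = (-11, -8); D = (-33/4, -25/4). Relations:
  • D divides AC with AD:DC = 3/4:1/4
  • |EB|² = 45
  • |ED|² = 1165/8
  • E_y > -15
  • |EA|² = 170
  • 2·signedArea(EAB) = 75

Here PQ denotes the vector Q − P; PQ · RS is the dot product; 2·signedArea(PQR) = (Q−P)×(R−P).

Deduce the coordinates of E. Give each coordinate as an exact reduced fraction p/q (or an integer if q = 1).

E = (1, -14)

1. E_x = 1  [line 10·x + -5·y + -80 = 0 ∩ |EB|² = 45]
2. E_y = -14  [line 10·x + -5·y + -80 = 0 ∩ |EB|² = 45]
   → E = (1, -14)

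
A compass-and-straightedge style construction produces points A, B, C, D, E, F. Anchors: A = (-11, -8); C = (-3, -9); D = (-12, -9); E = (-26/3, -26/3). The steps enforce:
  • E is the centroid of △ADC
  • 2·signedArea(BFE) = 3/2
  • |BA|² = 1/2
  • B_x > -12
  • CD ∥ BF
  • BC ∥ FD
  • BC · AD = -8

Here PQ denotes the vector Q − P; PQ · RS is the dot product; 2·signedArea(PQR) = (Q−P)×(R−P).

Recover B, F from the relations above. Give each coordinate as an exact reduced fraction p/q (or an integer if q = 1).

B = (-23/2, -17/2)
F = (-41/2, -17/2)

1. B_x = -23/2  [line 1·x + 1·y + 20 = 0 ∩ |BA|² = 1/2]
2. B_y = -17/2  [line 1·x + 1·y + 20 = 0 ∩ |BA|² = 1/2]
   → B = (-23/2, -17/2)
3. F_x = -41/2  [2·signedArea(BFE) = 3/2 ∩ CD ∥ BF]
4. F_y = -17/2  [2·signedArea(BFE) = 3/2 ∩ CD ∥ BF]
   → F = (-41/2, -17/2)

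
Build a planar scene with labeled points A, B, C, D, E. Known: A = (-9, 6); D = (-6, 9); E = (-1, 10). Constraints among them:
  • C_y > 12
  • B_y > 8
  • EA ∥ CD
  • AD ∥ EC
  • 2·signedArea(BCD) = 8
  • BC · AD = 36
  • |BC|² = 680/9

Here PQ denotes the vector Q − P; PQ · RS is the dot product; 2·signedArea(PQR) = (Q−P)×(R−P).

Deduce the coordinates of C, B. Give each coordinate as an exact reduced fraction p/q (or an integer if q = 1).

B = (-16/3, 25/3)
C = (2, 13)

1. C_x = 2  [EA ∥ CD ∩ AD ∥ EC]
2. C_y = 13  [EA ∥ CD ∩ AD ∥ EC]
   → C = (2, 13)
3. B_x = -16/3  [2·signedArea(BCD) = 8 ∩ BC · AD = 36]
4. B_y = 25/3  [2·signedArea(BCD) = 8 ∩ BC · AD = 36]
   → B = (-16/3, 25/3)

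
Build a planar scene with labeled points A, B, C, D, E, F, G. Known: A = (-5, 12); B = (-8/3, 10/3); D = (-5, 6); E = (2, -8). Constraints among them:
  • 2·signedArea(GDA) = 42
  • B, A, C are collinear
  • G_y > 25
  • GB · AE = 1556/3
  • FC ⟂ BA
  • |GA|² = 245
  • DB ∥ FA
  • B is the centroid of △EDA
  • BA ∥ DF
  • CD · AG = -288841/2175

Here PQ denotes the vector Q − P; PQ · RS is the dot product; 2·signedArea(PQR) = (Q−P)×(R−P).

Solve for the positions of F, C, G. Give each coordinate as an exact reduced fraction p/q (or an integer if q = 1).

1. F_x = -22/3  [DB ∥ FA ∩ BA ∥ DF]
2. F_y = 44/3  [DB ∥ FA ∩ BA ∥ DF]
   → F = (-22/3, 44/3)
3. C_x = -12674/2175  [B, A, C are collinear ∩ FC ⟂ BA]
4. C_y = 32782/2175  [B, A, C are collinear ∩ FC ⟂ BA]
   → C = (-12674/2175, 32782/2175)
5. G_x = -12  [GB · AE = 1556/3 ∩ 2·signedArea(GDA) = 42]
6. G_y = 26  [GB · AE = 1556/3 ∩ 2·signedArea(GDA) = 42]
   → G = (-12, 26)

C = (-12674/2175, 32782/2175)
F = (-22/3, 44/3)
G = (-12, 26)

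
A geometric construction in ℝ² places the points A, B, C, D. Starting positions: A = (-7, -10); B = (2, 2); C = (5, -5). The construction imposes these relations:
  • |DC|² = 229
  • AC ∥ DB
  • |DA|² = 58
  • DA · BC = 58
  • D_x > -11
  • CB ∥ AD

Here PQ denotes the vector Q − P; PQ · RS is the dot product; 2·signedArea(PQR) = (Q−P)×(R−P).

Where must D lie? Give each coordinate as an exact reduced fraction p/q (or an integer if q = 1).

1. D_x = -10  [AC ∥ DB ∩ CB ∥ AD]
2. D_y = -3  [AC ∥ DB ∩ CB ∥ AD]
   → D = (-10, -3)

D = (-10, -3)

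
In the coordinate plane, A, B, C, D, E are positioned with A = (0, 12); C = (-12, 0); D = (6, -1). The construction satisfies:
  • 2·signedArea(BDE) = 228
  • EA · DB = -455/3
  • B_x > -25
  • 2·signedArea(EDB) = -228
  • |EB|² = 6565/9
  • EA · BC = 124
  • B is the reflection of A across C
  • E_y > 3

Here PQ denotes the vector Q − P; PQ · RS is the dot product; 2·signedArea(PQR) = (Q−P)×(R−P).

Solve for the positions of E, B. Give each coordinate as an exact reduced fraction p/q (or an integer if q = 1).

B = (-24, -12)
E = (-2, 11/3)

1. B_x = -24  [B is the reflection of A across C]
2. B_y = -12  [B is the reflection of A across C]
   → B = (-24, -12)
3. E_x = -2  [EA · BC = 124 ∩ 2·signedArea(BDE) = 228]
4. E_y = 11/3  [EA · BC = 124 ∩ 2·signedArea(BDE) = 228]
   → E = (-2, 11/3)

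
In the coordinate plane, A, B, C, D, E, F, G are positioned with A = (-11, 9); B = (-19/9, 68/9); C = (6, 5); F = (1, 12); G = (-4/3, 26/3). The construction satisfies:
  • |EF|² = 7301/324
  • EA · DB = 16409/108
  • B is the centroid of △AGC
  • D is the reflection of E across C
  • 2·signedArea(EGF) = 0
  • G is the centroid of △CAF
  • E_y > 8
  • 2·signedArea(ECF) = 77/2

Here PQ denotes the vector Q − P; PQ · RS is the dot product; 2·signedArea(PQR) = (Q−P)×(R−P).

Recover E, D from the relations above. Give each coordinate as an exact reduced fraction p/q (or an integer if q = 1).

1. E_x = -31/18  [2·signedArea(EGF) = 0 ∩ 2·signedArea(ECF) = 77/2]
2. E_y = 73/9  [2·signedArea(EGF) = 0 ∩ 2·signedArea(ECF) = 77/2]
   → E = (-31/18, 73/9)
3. D_x = 247/18  [D is the reflection of E across C]
4. D_y = 17/9  [D is the reflection of E across C]
   → D = (247/18, 17/9)

D = (247/18, 17/9)
E = (-31/18, 73/9)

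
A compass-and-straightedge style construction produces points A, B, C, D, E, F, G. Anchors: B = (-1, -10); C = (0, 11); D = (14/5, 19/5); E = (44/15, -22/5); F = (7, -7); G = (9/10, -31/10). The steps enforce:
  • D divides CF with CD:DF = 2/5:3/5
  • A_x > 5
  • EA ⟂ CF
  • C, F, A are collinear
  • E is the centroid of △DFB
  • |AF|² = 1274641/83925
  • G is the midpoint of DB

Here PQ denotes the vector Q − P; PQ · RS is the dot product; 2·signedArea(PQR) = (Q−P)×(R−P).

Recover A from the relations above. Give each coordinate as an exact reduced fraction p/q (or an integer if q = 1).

1. A_x = 31262/5595  [C, F, A are collinear ∩ EA ⟂ CF]
2. A_y = -6281/1865  [C, F, A are collinear ∩ EA ⟂ CF]
   → A = (31262/5595, -6281/1865)

A = (31262/5595, -6281/1865)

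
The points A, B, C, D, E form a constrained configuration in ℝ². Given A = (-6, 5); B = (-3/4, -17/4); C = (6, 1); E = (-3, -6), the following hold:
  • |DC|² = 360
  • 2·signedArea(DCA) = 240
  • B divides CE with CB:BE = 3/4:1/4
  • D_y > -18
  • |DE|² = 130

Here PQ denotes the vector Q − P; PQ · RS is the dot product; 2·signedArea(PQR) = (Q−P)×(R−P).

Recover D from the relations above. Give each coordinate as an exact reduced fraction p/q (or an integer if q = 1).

1. D_x = 0  [line -4·x + -12·y + -204 = 0 ∩ |DC|² = 360]
2. D_y = -17  [line -4·x + -12·y + -204 = 0 ∩ |DC|² = 360]
   → D = (0, -17)

D = (0, -17)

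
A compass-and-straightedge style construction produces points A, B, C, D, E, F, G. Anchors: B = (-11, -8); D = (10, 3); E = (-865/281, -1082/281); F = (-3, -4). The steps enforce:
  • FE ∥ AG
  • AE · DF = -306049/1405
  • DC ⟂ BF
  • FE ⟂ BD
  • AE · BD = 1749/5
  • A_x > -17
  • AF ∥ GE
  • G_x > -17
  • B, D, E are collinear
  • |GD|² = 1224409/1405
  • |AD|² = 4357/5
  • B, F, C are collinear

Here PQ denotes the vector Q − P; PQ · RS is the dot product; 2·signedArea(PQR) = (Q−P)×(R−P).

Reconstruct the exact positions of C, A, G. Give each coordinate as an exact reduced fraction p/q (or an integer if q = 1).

A = (-81/5, -53/5)
C = (51/5, 13/5)
G = (-22871/1405, -14683/1405)

1. C_x = 51/5  [B, F, C are collinear ∩ DC ⟂ BF]
2. C_y = 13/5  [B, F, C are collinear ∩ DC ⟂ BF]
   → C = (51/5, 13/5)
3. A_x = -81/5  [AE · DF = -306049/1405 ∩ AE · BD = 1749/5]
4. A_y = -53/5  [AE · DF = -306049/1405 ∩ AE · BD = 1749/5]
   → A = (-81/5, -53/5)
5. G_x = -22871/1405  [AF ∥ GE ∩ FE ∥ AG]
6. G_y = -14683/1405  [AF ∥ GE ∩ FE ∥ AG]
   → G = (-22871/1405, -14683/1405)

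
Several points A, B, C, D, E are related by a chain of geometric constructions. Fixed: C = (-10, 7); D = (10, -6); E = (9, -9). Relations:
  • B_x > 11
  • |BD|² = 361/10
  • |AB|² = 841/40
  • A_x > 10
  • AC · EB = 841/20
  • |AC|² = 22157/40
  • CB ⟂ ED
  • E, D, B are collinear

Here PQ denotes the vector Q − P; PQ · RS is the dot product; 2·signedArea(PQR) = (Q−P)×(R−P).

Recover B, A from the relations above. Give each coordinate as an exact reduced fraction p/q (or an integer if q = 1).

1. B_x = 119/10  [E, D, B are collinear ∩ CB ⟂ ED]
2. B_y = -3/10  [E, D, B are collinear ∩ CB ⟂ ED]
   → B = (119/10, -3/10)
3. A_x = 209/20  [line -29/10·x + -87/10·y + -203/20 = 0 ∩ |AB|² = 841/40]
4. A_y = -93/20  [line -29/10·x + -87/10·y + -203/20 = 0 ∩ |AB|² = 841/40]
   → A = (209/20, -93/20)

A = (209/20, -93/20)
B = (119/10, -3/10)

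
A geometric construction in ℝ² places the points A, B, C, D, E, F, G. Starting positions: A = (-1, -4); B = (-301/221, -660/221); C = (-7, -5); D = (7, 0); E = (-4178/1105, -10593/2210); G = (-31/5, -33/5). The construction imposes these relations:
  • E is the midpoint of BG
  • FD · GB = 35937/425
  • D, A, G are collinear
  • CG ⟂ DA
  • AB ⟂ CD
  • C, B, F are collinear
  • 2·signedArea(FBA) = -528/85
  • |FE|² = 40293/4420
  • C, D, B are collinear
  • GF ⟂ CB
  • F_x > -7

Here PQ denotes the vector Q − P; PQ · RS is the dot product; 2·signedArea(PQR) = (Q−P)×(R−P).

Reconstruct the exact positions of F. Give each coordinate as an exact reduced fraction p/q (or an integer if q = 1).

1. F_x = -7511/1105  [C, B, F are collinear ∩ GF ⟂ CB]
2. F_y = -1089/221  [C, B, F are collinear ∩ GF ⟂ CB]
   → F = (-7511/1105, -1089/221)

F = (-7511/1105, -1089/221)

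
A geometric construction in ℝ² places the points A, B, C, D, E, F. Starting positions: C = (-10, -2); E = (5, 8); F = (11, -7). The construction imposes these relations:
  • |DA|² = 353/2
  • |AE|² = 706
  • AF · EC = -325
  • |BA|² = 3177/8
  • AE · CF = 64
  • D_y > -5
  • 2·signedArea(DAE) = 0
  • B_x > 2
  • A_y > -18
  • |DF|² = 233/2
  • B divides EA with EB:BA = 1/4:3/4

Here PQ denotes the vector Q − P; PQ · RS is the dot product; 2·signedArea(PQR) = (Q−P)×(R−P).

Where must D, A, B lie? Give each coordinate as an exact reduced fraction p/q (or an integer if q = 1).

A = (-4, -17)
B = (11/4, 7/4)
D = (1/2, -9/2)

1. A_x = -4  [AF · EC = -325 ∩ AE · CF = 64]
2. A_y = -17  [AF · EC = -325 ∩ AE · CF = 64]
   → A = (-4, -17)
3. B_x = 11/4  [B divides EA with EB:BA = 1/4:3/4]
4. B_y = 7/4  [B divides EA with EB:BA = 1/4:3/4]
   → B = (11/4, 7/4)
5. D_x = 1/2  [line -25·x + 9·y + 53 = 0 ∩ |DA|² = 353/2]
6. D_y = -9/2  [line -25·x + 9·y + 53 = 0 ∩ |DA|² = 353/2]
   → D = (1/2, -9/2)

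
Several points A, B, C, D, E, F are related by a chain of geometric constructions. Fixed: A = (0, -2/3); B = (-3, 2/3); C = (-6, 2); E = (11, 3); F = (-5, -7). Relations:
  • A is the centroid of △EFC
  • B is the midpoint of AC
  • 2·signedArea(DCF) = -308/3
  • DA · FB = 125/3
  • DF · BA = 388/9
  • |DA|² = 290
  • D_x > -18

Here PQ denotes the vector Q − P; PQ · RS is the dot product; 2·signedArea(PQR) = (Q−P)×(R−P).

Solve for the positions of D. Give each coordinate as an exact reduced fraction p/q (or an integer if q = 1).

D = (-17, -5/3)

1. D_x = -17  [DA · FB = 125/3 ∩ 2·signedArea(DCF) = -308/3]
2. D_y = -5/3  [DA · FB = 125/3 ∩ 2·signedArea(DCF) = -308/3]
   → D = (-17, -5/3)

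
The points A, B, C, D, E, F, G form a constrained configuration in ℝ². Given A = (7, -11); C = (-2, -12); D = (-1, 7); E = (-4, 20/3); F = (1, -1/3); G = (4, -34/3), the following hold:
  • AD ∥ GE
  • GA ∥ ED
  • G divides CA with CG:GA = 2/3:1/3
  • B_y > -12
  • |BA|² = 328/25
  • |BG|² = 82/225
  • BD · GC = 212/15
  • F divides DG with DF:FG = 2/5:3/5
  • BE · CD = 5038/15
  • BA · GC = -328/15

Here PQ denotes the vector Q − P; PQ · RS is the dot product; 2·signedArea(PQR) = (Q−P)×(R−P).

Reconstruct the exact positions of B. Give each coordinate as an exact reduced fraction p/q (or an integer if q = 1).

1. B_x = 17/5  [BD · GC = 212/15 ∩ BE · CD = 5038/15]
2. B_y = -57/5  [BD · GC = 212/15 ∩ BE · CD = 5038/15]
   → B = (17/5, -57/5)

B = (17/5, -57/5)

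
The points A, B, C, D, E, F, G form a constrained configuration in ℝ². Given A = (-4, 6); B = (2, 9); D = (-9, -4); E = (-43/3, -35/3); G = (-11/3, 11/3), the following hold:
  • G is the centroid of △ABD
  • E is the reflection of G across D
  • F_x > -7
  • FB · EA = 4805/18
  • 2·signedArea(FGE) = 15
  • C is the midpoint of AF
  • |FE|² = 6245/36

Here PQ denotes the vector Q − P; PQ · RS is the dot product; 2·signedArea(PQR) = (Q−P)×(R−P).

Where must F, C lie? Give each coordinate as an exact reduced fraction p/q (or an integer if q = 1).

C = (-61/12, 7/3)
F = (-37/6, -4/3)

1. F_x = -37/6  [2·signedArea(FGE) = 15 ∩ FB · EA = 4805/18]
2. F_y = -4/3  [2·signedArea(FGE) = 15 ∩ FB · EA = 4805/18]
   → F = (-37/6, -4/3)
3. C_x = -61/12  [C is the midpoint of AF]
4. C_y = 7/3  [C is the midpoint of AF]
   → C = (-61/12, 7/3)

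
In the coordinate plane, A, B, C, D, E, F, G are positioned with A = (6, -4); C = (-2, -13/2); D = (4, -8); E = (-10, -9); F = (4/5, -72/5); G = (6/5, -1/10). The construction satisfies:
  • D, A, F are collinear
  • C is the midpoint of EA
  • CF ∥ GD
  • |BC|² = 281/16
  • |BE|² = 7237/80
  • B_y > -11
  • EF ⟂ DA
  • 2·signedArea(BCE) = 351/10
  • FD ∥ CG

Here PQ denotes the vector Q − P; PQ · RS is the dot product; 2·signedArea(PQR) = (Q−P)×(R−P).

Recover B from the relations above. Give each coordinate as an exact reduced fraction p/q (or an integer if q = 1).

B = (-3/5, -209/20)

1. B_x = -3/5  [line 5/2·x + -8·y + -821/10 = 0 ∩ |BE|² = 7237/80]
2. B_y = -209/20  [line 5/2·x + -8·y + -821/10 = 0 ∩ |BE|² = 7237/80]
   → B = (-3/5, -209/20)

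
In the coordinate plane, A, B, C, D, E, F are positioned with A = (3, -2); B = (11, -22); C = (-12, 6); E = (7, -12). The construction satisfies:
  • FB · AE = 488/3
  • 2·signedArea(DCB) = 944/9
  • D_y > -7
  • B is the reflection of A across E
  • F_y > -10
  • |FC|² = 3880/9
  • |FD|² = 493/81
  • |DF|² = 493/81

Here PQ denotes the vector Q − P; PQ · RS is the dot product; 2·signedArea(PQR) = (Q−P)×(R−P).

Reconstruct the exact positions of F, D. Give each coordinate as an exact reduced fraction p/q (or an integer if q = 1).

1. F_x = 2  [line -4·x + 10·y + 304/3 = 0 ∩ |FC|² = 3880/9]
2. F_y = -28/3  [line -4·x + 10·y + 304/3 = 0 ∩ |FC|² = 3880/9]
   → F = (2, -28/3)
3. D_x = 7/3  [line 28·x + 23·y + 838/9 = 0 ∩ |FD|² = 493/81]
4. D_y = -62/9  [line 28·x + 23·y + 838/9 = 0 ∩ |FD|² = 493/81]
   → D = (7/3, -62/9)

D = (7/3, -62/9)
F = (2, -28/3)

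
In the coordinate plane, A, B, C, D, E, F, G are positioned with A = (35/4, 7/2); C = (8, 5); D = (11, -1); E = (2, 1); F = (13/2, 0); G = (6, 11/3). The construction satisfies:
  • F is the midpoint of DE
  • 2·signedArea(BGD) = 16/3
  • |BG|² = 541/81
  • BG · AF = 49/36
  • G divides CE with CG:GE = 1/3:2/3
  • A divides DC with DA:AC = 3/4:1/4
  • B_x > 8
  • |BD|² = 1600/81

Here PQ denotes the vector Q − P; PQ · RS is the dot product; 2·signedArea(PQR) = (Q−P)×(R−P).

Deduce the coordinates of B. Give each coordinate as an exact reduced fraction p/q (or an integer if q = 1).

B = (25/3, 23/9)

1. B_x = 25/3  [2·signedArea(BGD) = 16/3 ∩ BG · AF = 49/36]
2. B_y = 23/9  [2·signedArea(BGD) = 16/3 ∩ BG · AF = 49/36]
   → B = (25/3, 23/9)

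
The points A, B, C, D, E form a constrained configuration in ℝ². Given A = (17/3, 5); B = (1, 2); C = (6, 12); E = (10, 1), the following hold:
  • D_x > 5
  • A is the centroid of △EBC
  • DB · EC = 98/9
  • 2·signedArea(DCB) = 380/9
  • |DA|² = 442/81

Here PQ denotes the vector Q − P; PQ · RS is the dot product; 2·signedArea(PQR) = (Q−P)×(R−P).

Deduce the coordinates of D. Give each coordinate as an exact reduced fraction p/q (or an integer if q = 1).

1. D_x = 50/9  [2·signedArea(DCB) = 380/9 ∩ DB · EC = 98/9]
2. D_y = 8/3  [2·signedArea(DCB) = 380/9 ∩ DB · EC = 98/9]
   → D = (50/9, 8/3)

D = (50/9, 8/3)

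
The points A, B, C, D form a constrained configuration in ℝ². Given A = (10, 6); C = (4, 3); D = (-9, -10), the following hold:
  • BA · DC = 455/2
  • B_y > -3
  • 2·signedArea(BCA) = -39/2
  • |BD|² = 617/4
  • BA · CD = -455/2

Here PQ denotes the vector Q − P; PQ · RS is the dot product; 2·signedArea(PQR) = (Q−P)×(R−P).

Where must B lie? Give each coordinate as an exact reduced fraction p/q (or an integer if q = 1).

B = (1/2, -2)

1. B_x = 1/2  [BA · DC = 455/2 ∩ 2·signedArea(BCA) = -39/2]
2. B_y = -2  [BA · DC = 455/2 ∩ 2·signedArea(BCA) = -39/2]
   → B = (1/2, -2)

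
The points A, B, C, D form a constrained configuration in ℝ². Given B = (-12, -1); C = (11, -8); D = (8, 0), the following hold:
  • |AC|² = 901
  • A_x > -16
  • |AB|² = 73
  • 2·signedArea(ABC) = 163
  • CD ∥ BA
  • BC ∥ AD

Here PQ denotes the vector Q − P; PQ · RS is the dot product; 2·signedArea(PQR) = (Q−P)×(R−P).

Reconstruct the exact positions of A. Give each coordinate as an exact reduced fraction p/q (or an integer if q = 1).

A = (-15, 7)

1. A_x = -15  [BC ∥ AD ∩ CD ∥ BA]
2. A_y = 7  [BC ∥ AD ∩ CD ∥ BA]
   → A = (-15, 7)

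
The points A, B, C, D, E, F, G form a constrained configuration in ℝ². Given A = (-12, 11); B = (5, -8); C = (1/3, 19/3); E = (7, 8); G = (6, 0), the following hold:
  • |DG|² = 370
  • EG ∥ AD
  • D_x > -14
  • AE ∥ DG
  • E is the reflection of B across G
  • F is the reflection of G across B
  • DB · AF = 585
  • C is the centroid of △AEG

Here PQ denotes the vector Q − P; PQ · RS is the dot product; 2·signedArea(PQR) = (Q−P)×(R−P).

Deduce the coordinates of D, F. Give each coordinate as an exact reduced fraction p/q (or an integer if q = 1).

1. D_x = -13  [AE ∥ DG ∩ EG ∥ AD]
2. D_y = 3  [AE ∥ DG ∩ EG ∥ AD]
   → D = (-13, 3)
3. F_x = 4  [F is the reflection of G across B]
4. F_y = -16  [F is the reflection of G across B]
   → F = (4, -16)

D = (-13, 3)
F = (4, -16)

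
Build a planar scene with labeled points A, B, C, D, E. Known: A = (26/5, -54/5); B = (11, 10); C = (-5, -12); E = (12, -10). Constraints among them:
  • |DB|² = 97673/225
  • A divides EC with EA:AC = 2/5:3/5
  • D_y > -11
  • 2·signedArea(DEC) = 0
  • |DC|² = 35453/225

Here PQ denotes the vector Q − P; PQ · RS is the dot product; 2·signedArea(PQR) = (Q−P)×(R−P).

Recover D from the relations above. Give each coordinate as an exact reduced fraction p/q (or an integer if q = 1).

D = (112/15, -158/15)

1. D_x = 112/15  [line 2·x + -17·y + -194 = 0 ∩ |DC|² = 35453/225]
2. D_y = -158/15  [line 2·x + -17·y + -194 = 0 ∩ |DC|² = 35453/225]
   → D = (112/15, -158/15)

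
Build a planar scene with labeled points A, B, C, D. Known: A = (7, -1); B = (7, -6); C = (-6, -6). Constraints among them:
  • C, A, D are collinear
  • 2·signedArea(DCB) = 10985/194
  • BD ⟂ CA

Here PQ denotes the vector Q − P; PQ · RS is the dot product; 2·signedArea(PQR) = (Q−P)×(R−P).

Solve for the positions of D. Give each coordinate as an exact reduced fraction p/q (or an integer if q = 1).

1. D_x = 1033/194  [C, A, D are collinear ∩ BD ⟂ CA]
2. D_y = -319/194  [C, A, D are collinear ∩ BD ⟂ CA]
   → D = (1033/194, -319/194)

D = (1033/194, -319/194)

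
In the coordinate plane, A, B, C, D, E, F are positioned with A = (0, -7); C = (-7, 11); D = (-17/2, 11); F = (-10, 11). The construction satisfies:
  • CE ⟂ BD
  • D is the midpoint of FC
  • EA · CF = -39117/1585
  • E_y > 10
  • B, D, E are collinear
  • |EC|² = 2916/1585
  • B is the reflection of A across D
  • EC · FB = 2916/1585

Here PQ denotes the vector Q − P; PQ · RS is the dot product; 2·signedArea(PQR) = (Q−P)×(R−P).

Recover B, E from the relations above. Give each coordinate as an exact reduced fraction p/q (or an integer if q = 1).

B = (-17, 29)
E = (-13039/1585, 16517/1585)

1. B_x = -17  [B is the reflection of A across D]
2. B_y = 29  [B is the reflection of A across D]
   → B = (-17, 29)
3. E_x = -13039/1585  [B, D, E are collinear ∩ CE ⟂ BD]
4. E_y = 16517/1585  [B, D, E are collinear ∩ CE ⟂ BD]
   → E = (-13039/1585, 16517/1585)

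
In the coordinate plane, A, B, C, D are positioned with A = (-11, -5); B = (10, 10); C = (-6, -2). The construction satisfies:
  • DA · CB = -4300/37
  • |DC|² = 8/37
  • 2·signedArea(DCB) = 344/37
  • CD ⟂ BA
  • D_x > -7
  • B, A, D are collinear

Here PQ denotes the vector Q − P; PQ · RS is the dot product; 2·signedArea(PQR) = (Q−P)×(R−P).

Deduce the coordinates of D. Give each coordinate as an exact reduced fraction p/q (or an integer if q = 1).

D = (-232/37, -60/37)

1. D_x = -232/37  [B, A, D are collinear ∩ CD ⟂ BA]
2. D_y = -60/37  [B, A, D are collinear ∩ CD ⟂ BA]
   → D = (-232/37, -60/37)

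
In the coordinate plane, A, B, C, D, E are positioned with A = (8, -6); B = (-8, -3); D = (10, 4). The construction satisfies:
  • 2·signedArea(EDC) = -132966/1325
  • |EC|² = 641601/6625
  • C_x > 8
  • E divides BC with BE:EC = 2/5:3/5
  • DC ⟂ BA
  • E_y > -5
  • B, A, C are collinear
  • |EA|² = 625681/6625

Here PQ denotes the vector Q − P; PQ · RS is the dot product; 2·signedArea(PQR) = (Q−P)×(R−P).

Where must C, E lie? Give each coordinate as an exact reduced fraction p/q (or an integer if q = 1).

C = (2152/265, -1596/265)
E = (-2056/1325, -5577/1325)

1. C_x = 2152/265  [B, A, C are collinear ∩ DC ⟂ BA]
2. C_y = -1596/265  [B, A, C are collinear ∩ DC ⟂ BA]
   → C = (2152/265, -1596/265)
3. E_x = -2056/1325  [E divides BC with BE:EC = 2/5:3/5]
4. E_y = -5577/1325  [E divides BC with BE:EC = 2/5:3/5]
   → E = (-2056/1325, -5577/1325)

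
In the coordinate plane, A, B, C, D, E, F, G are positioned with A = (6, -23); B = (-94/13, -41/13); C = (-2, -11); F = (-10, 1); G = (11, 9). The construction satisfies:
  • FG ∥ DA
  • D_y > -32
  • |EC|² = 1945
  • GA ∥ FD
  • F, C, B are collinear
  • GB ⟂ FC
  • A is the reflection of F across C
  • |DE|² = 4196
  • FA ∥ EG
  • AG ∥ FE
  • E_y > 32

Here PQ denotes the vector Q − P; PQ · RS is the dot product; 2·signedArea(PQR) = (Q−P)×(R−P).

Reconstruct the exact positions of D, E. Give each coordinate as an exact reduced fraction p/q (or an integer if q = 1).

1. D_x = -15  [FG ∥ DA ∩ GA ∥ FD]
2. D_y = -31  [FG ∥ DA ∩ GA ∥ FD]
   → D = (-15, -31)
3. E_x = -5  [FA ∥ EG ∩ AG ∥ FE]
4. E_y = 33  [FA ∥ EG ∩ AG ∥ FE]
   → E = (-5, 33)

D = (-15, -31)
E = (-5, 33)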